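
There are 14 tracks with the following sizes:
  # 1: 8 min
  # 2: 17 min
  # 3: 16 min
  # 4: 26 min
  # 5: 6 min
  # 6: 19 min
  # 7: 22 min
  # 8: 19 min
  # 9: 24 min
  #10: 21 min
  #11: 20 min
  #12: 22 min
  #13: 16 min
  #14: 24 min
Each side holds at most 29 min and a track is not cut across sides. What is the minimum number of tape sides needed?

12

Total = 26 + 24 + 24 + 22 + 22 + 21 + 20 + 19 + 19 + 17 + 16 + 16 + 8 + 6 = 260 min.
Lower bound: ⌈260/29⌉ = 9 tape sides.
Also, 12 tracks each exceed 29/2 min, and no two of those can share a side, so at least 12 tape sides are needed.
A packing using 12 tape sides:
  side 1: 26 = 26
  side 2: 24 = 24
  side 3: 24 = 24
  side 4: 22 + 6 = 28
  side 5: 22 = 22
  side 6: 21 + 8 = 29
  side 7: 20 = 20
  side 8: 19 = 19
  side 9: 19 = 19
  side 10: 17 = 17
  side 11: 16 = 16
  side 12: 16 = 16
This matches the lower bound, so 12 is optimal.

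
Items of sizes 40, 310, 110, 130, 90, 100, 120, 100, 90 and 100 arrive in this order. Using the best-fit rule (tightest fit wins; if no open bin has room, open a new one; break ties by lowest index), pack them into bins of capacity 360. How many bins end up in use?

4

  40 → bin 1 (new)  [load 40/360]
  310 → bin 1  [load 350/360]
  110 → bin 2 (new)  [load 110/360]
  130 → bin 2  [load 240/360]
  90 → bin 2  [load 330/360]
  100 → bin 3 (new)  [load 100/360]
  120 → bin 3  [load 220/360]
  100 → bin 3  [load 320/360]
  90 → bin 4 (new)  [load 90/360]
  100 → bin 4  [load 190/360]
4 bins opened.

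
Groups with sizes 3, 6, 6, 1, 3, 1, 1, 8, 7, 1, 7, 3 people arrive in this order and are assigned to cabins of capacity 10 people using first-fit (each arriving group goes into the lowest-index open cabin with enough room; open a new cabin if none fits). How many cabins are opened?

5

  3 → cabin 1 (new)  [load 3/10]
  6 → cabin 1  [load 9/10]
  6 → cabin 2 (new)  [load 6/10]
  1 → cabin 1  [load 10/10]
  3 → cabin 2  [load 9/10]
  1 → cabin 2  [load 10/10]
  1 → cabin 3 (new)  [load 1/10]
  8 → cabin 3  [load 9/10]
  7 → cabin 4 (new)  [load 7/10]
  1 → cabin 3  [load 10/10]
  7 → cabin 5 (new)  [load 7/10]
  3 → cabin 4  [load 10/10]
5 cabins opened.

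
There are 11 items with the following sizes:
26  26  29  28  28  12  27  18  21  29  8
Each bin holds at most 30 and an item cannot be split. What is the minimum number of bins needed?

9

Total = 29 + 29 + 28 + 28 + 27 + 26 + 26 + 21 + 18 + 12 + 8 = 252.
Lower bound: ⌈252/30⌉ = 9 bins.
A packing using 9 bins:
  bin 1: 29 = 29
  bin 2: 29 = 29
  bin 3: 28 = 28
  bin 4: 28 = 28
  bin 5: 27 = 27
  bin 6: 26 = 26
  bin 7: 26 = 26
  bin 8: 21 + 8 = 29
  bin 9: 18 + 12 = 30
This matches the lower bound, so 9 is optimal.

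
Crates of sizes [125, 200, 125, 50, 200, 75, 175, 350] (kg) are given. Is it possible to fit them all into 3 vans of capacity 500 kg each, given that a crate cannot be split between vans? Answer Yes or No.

Yes

A valid assignment using 3 vans:
  van 1: 350 + 125 = 475
  van 2: 200 + 200 + 75 = 475
  van 3: 175 + 125 + 50 = 350
Every load is within 500 kg, so 3 vans suffice.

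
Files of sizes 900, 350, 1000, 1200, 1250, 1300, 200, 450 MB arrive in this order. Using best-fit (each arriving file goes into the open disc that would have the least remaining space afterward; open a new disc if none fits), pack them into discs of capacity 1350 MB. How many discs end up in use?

  900 → disc 1 (new)  [load 900/1350]
  350 → disc 1  [load 1250/1350]
  1000 → disc 2 (new)  [load 1000/1350]
  1200 → disc 3 (new)  [load 1200/1350]
  1250 → disc 4 (new)  [load 1250/1350]
  1300 → disc 5 (new)  [load 1300/1350]
  200 → disc 2  [load 1200/1350]
  450 → disc 6 (new)  [load 450/1350]
6 discs opened.

6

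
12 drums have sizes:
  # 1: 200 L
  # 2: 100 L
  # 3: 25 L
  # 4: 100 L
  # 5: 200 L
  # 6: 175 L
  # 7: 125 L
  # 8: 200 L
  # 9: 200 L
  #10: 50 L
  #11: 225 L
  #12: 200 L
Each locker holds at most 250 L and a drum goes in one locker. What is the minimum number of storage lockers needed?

9

Total = 225 + 200 + 200 + 200 + 200 + 200 + 175 + 125 + 100 + 100 + 50 + 25 = 1800 L.
Lower bound: ⌈1800/250⌉ = 8 storage lockers.
A packing using 9 storage lockers:
  locker 1: 225 + 25 = 250
  locker 2: 200 + 50 = 250
  locker 3: 200 = 200
  locker 4: 200 = 200
  locker 5: 200 = 200
  locker 6: 200 = 200
  locker 7: 175 = 175
  locker 8: 125 + 100 = 225
  locker 9: 100 = 100
No arrangement into 8 storage lockers stays within capacity, so 9 is optimal.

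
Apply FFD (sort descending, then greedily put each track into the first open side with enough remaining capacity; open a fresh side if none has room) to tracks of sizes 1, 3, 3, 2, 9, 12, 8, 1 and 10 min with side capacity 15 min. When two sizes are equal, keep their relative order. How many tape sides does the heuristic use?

Sorted descending: 12, 10, 9, 8, 3, 3, 2, 1, 1.
  12 → side 1 (new)  [load 12/15]
  10 → side 2 (new)  [load 10/15]
  9 → side 3 (new)  [load 9/15]
  8 → side 4 (new)  [load 8/15]
  3 → side 1  [load 15/15]
  3 → side 2  [load 13/15]
  2 → side 2  [load 15/15]
  1 → side 3  [load 10/15]
  1 → side 3  [load 11/15]
4 tape sides opened.

4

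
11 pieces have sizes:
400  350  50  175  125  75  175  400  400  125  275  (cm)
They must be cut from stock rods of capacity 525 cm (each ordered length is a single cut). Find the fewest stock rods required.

5

Total = 400 + 400 + 400 + 350 + 275 + 175 + 175 + 125 + 125 + 75 + 50 = 2550 cm.
Lower bound: ⌈2550/525⌉ = 5 stock rods.
A packing using 5 stock rods:
  stock rod 1: 400 + 125 = 525
  stock rod 2: 400 + 125 = 525
  stock rod 3: 400 + 75 + 50 = 525
  stock rod 4: 350 + 175 = 525
  stock rod 5: 275 + 175 = 450
This matches the lower bound, so 5 is optimal.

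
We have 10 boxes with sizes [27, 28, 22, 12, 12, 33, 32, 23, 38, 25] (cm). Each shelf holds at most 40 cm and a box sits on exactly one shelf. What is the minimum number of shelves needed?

8

Total = 38 + 33 + 32 + 28 + 27 + 25 + 23 + 22 + 12 + 12 = 252 cm.
Lower bound: ⌈252/40⌉ = 7 shelves.
Also, 8 boxes each exceed 20 cm, and no two of those can share a shelf, so at least 8 shelves are needed.
A packing using 8 shelves:
  shelf 1: 38 = 38
  shelf 2: 33 = 33
  shelf 3: 32 = 32
  shelf 4: 28 + 12 = 40
  shelf 5: 27 + 12 = 39
  shelf 6: 25 = 25
  shelf 7: 23 = 23
  shelf 8: 22 = 22
This matches the lower bound, so 8 is optimal.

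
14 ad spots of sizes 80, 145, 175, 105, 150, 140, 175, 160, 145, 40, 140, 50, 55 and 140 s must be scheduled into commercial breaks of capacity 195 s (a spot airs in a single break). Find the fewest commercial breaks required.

10

Total = 175 + 175 + 160 + 150 + 145 + 145 + 140 + 140 + 140 + 105 + 80 + 55 + 50 + 40 = 1700 s.
Lower bound: ⌈1700/195⌉ = 9 commercial breaks.
Also, 10 ad spots each exceed 195/2 s, and no two of those can share a break, so at least 10 commercial breaks are needed.
A packing using 10 commercial breaks:
  break 1: 175 = 175
  break 2: 175 = 175
  break 3: 160 = 160
  break 4: 150 + 40 = 190
  break 5: 145 + 50 = 195
  break 6: 145 = 145
  break 7: 140 + 55 = 195
  break 8: 140 = 140
  break 9: 140 = 140
  break 10: 105 + 80 = 185
This matches the lower bound, so 10 is optimal.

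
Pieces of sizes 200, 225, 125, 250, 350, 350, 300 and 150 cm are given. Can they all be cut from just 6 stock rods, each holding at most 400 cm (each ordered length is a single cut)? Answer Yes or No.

Yes

A valid assignment using 6 stock rods:
  stock rod 1: 350 = 350
  stock rod 2: 350 = 350
  stock rod 3: 300 = 300
  stock rod 4: 250 + 150 = 400
  stock rod 5: 225 + 125 = 350
  stock rod 6: 200 = 200
Every load is within 400 cm, so 6 stock rods suffice.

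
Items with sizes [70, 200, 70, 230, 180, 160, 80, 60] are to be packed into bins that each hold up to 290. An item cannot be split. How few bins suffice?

4

Total = 230 + 200 + 180 + 160 + 80 + 70 + 70 + 60 = 1050.
Lower bound: ⌈1050/290⌉ = 4 bins.
A packing using 4 bins:
  bin 1: 230 + 60 = 290
  bin 2: 200 + 80 = 280
  bin 3: 180 + 70 = 250
  bin 4: 160 + 70 = 230
This matches the lower bound, so 4 is optimal.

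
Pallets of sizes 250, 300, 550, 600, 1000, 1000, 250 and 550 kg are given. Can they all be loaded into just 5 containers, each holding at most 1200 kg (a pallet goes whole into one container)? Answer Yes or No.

A valid assignment using 5 containers:
  container 1: 1000 = 1000
  container 2: 1000 = 1000
  container 3: 600 + 550 = 1150
  container 4: 550 + 300 + 250 = 1100
  container 5: 250 = 250
Every load is within 1200 kg, so 5 containers suffice.

Yes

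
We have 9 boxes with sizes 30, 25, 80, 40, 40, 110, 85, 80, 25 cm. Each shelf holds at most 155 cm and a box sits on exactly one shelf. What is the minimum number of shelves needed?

4

Total = 110 + 85 + 80 + 80 + 40 + 40 + 30 + 25 + 25 = 515 cm.
Lower bound: ⌈515/155⌉ = 4 shelves.
A packing using 4 shelves:
  shelf 1: 110 + 40 = 150
  shelf 2: 85 + 40 + 30 = 155
  shelf 3: 80 + 25 + 25 = 130
  shelf 4: 80 = 80
This matches the lower bound, so 4 is optimal.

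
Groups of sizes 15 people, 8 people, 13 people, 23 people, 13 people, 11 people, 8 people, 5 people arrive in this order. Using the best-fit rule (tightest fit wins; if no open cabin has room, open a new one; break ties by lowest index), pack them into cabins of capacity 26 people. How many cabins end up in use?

4

  15 → cabin 1 (new)  [load 15/26]
  8 → cabin 1  [load 23/26]
  13 → cabin 2 (new)  [load 13/26]
  23 → cabin 3 (new)  [load 23/26]
  13 → cabin 2  [load 26/26]
  11 → cabin 4 (new)  [load 11/26]
  8 → cabin 4  [load 19/26]
  5 → cabin 4  [load 24/26]
4 cabins opened.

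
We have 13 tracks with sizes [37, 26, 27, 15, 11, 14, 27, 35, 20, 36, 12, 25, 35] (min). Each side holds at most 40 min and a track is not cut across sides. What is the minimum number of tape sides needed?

9

Total = 37 + 36 + 35 + 35 + 27 + 27 + 26 + 25 + 20 + 15 + 14 + 12 + 11 = 320 min.
Lower bound: ⌈320/40⌉ = 8 tape sides.
A packing using 9 tape sides:
  side 1: 37 = 37
  side 2: 36 = 36
  side 3: 35 = 35
  side 4: 35 = 35
  side 5: 27 + 12 = 39
  side 6: 27 + 11 = 38
  side 7: 26 + 14 = 40
  side 8: 25 + 15 = 40
  side 9: 20 = 20
No arrangement into 8 tape sides stays within capacity, so 9 is optimal.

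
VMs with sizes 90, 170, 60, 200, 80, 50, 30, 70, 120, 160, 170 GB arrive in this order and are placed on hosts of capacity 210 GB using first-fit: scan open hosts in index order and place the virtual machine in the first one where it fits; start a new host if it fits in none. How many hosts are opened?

  90 → host 1 (new)  [load 90/210]
  170 → host 2 (new)  [load 170/210]
  60 → host 1  [load 150/210]
  200 → host 3 (new)  [load 200/210]
  80 → host 4 (new)  [load 80/210]
  50 → host 1  [load 200/210]
  30 → host 2  [load 200/210]
  70 → host 4  [load 150/210]
  120 → host 5 (new)  [load 120/210]
  160 → host 6 (new)  [load 160/210]
  170 → host 7 (new)  [load 170/210]
7 hosts opened.

7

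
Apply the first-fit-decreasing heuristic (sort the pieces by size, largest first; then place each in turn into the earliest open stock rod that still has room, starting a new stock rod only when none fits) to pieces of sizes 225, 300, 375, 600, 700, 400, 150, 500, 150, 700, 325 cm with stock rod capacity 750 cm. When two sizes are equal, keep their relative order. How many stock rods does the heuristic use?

7

Sorted descending: 700, 700, 600, 500, 400, 375, 325, 300, 225, 150, 150.
  700 → stock rod 1 (new)  [load 700/750]
  700 → stock rod 2 (new)  [load 700/750]
  600 → stock rod 3 (new)  [load 600/750]
  500 → stock rod 4 (new)  [load 500/750]
  400 → stock rod 5 (new)  [load 400/750]
  375 → stock rod 6 (new)  [load 375/750]
  325 → stock rod 5  [load 725/750]
  300 → stock rod 6  [load 675/750]
  225 → stock rod 4  [load 725/750]
  150 → stock rod 3  [load 750/750]
  150 → stock rod 7 (new)  [load 150/750]
7 stock rods opened.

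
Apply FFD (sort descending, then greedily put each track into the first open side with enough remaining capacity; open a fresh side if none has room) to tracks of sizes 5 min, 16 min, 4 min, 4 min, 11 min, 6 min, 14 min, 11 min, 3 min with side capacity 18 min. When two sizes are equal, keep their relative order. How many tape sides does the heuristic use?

5

Sorted descending: 16, 14, 11, 11, 6, 5, 4, 4, 3.
  16 → side 1 (new)  [load 16/18]
  14 → side 2 (new)  [load 14/18]
  11 → side 3 (new)  [load 11/18]
  11 → side 4 (new)  [load 11/18]
  6 → side 3  [load 17/18]
  5 → side 4  [load 16/18]
  4 → side 2  [load 18/18]
  4 → side 5 (new)  [load 4/18]
  3 → side 5  [load 7/18]
5 tape sides opened.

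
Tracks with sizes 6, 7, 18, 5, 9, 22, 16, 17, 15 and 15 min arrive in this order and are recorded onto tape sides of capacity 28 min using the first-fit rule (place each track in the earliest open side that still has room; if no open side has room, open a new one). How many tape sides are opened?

  6 → side 1 (new)  [load 6/28]
  7 → side 1  [load 13/28]
  18 → side 2 (new)  [load 18/28]
  5 → side 1  [load 18/28]
  9 → side 1  [load 27/28]
  22 → side 3 (new)  [load 22/28]
  16 → side 4 (new)  [load 16/28]
  17 → side 5 (new)  [load 17/28]
  15 → side 6 (new)  [load 15/28]
  15 → side 7 (new)  [load 15/28]
7 tape sides opened.

7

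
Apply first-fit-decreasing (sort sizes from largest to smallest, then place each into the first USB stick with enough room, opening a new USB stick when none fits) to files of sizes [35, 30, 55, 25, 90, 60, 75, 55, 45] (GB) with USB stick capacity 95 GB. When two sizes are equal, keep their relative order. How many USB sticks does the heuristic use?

Sorted descending: 90, 75, 60, 55, 55, 45, 35, 30, 25.
  90 → USB stick 1 (new)  [load 90/95]
  75 → USB stick 2 (new)  [load 75/95]
  60 → USB stick 3 (new)  [load 60/95]
  55 → USB stick 4 (new)  [load 55/95]
  55 → USB stick 5 (new)  [load 55/95]
  45 → USB stick 6 (new)  [load 45/95]
  35 → USB stick 3  [load 95/95]
  30 → USB stick 4  [load 85/95]
  25 → USB stick 5  [load 80/95]
6 USB sticks opened.

6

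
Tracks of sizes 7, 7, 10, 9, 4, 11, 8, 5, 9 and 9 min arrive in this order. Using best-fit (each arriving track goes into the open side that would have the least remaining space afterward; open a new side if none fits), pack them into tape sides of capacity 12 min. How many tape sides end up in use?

  7 → side 1 (new)  [load 7/12]
  7 → side 2 (new)  [load 7/12]
  10 → side 3 (new)  [load 10/12]
  9 → side 4 (new)  [load 9/12]
  4 → side 1  [load 11/12]
  11 → side 5 (new)  [load 11/12]
  8 → side 6 (new)  [load 8/12]
  5 → side 2  [load 12/12]
  9 → side 7 (new)  [load 9/12]
  9 → side 8 (new)  [load 9/12]
8 tape sides opened.

8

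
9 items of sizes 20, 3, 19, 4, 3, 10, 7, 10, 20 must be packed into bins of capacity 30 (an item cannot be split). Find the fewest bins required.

Total = 20 + 20 + 19 + 10 + 10 + 7 + 4 + 3 + 3 = 96.
Lower bound: ⌈96/30⌉ = 4 bins.
A packing using 4 bins:
  bin 1: 20 + 10 = 30
  bin 2: 20 + 10 = 30
  bin 3: 19 + 7 + 4 = 30
  bin 4: 3 + 3 = 6
This matches the lower bound, so 4 is optimal.

4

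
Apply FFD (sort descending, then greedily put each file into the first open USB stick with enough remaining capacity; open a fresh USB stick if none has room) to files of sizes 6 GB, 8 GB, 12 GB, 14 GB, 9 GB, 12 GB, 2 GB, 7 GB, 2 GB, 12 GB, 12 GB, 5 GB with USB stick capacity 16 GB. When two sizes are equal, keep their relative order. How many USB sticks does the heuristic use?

8

Sorted descending: 14, 12, 12, 12, 12, 9, 8, 7, 6, 5, 2, 2.
  14 → USB stick 1 (new)  [load 14/16]
  12 → USB stick 2 (new)  [load 12/16]
  12 → USB stick 3 (new)  [load 12/16]
  12 → USB stick 4 (new)  [load 12/16]
  12 → USB stick 5 (new)  [load 12/16]
  9 → USB stick 6 (new)  [load 9/16]
  8 → USB stick 7 (new)  [load 8/16]
  7 → USB stick 6  [load 16/16]
  6 → USB stick 7  [load 14/16]
  5 → USB stick 8 (new)  [load 5/16]
  2 → USB stick 1  [load 16/16]
  2 → USB stick 2  [load 14/16]
8 USB sticks opened.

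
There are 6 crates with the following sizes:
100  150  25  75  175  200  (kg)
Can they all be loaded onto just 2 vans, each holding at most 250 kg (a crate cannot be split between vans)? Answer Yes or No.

No

Total = 725 kg; ⌈725/250⌉ = 3.
At least 3 vans are required, but only 2 are allowed.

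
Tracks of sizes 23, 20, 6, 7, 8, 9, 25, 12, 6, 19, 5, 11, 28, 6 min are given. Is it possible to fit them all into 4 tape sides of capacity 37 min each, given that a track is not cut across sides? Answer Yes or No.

Total = 185 min; ⌈185/37⌉ = 5.
At least 5 tape sides are required, but only 4 are allowed.

No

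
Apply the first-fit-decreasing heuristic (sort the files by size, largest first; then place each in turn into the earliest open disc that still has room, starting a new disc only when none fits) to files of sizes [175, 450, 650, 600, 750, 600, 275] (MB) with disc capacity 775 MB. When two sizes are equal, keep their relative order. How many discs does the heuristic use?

Sorted descending: 750, 650, 600, 600, 450, 275, 175.
  750 → disc 1 (new)  [load 750/775]
  650 → disc 2 (new)  [load 650/775]
  600 → disc 3 (new)  [load 600/775]
  600 → disc 4 (new)  [load 600/775]
  450 → disc 5 (new)  [load 450/775]
  275 → disc 5  [load 725/775]
  175 → disc 3  [load 775/775]
5 discs opened.

5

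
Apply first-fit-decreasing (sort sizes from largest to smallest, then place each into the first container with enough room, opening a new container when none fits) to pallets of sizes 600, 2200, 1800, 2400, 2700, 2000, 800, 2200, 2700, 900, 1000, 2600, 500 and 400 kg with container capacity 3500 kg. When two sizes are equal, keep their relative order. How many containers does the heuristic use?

Sorted descending: 2700, 2700, 2600, 2400, 2200, 2200, 2000, 1800, 1000, 900, 800, 600, 500, 400.
  2700 → container 1 (new)  [load 2700/3500]
  2700 → container 2 (new)  [load 2700/3500]
  2600 → container 3 (new)  [load 2600/3500]
  2400 → container 4 (new)  [load 2400/3500]
  2200 → container 5 (new)  [load 2200/3500]
  2200 → container 6 (new)  [load 2200/3500]
  2000 → container 7 (new)  [load 2000/3500]
  1800 → container 8 (new)  [load 1800/3500]
  1000 → container 4  [load 3400/3500]
  900 → container 3  [load 3500/3500]
  800 → container 1  [load 3500/3500]
  600 → container 2  [load 3300/3500]
  500 → container 5  [load 2700/3500]
  400 → container 5  [load 3100/3500]
8 containers opened.

8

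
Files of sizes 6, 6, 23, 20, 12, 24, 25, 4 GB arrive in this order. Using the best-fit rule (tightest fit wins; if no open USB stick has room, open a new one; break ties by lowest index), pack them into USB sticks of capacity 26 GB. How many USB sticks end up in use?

5

  6 → USB stick 1 (new)  [load 6/26]
  6 → USB stick 1  [load 12/26]
  23 → USB stick 2 (new)  [load 23/26]
  20 → USB stick 3 (new)  [load 20/26]
  12 → USB stick 1  [load 24/26]
  24 → USB stick 4 (new)  [load 24/26]
  25 → USB stick 5 (new)  [load 25/26]
  4 → USB stick 3  [load 24/26]
5 USB sticks opened.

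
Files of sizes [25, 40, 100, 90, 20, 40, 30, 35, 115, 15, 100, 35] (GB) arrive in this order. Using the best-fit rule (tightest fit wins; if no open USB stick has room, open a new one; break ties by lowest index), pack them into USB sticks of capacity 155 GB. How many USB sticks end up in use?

5

  25 → USB stick 1 (new)  [load 25/155]
  40 → USB stick 1  [load 65/155]
  100 → USB stick 2 (new)  [load 100/155]
  90 → USB stick 1  [load 155/155]
  20 → USB stick 2  [load 120/155]
  40 → USB stick 3 (new)  [load 40/155]
  30 → USB stick 2  [load 150/155]
  35 → USB stick 3  [load 75/155]
  115 → USB stick 4 (new)  [load 115/155]
  15 → USB stick 4  [load 130/155]
  100 → USB stick 5 (new)  [load 100/155]
  35 → USB stick 5  [load 135/155]
5 USB sticks opened.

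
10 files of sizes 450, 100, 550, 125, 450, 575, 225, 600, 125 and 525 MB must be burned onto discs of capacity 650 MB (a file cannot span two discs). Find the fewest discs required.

7

Total = 600 + 575 + 550 + 525 + 450 + 450 + 225 + 125 + 125 + 100 = 3725 MB.
Lower bound: ⌈3725/650⌉ = 6 discs.
A packing using 7 discs:
  disc 1: 600 = 600
  disc 2: 575 = 575
  disc 3: 550 + 100 = 650
  disc 4: 525 + 125 = 650
  disc 5: 450 + 125 = 575
  disc 6: 450 = 450
  disc 7: 225 = 225
No arrangement into 6 discs stays within capacity, so 7 is optimal.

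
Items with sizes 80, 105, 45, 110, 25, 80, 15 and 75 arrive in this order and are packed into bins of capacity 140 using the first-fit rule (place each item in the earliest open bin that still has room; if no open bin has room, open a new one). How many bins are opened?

5

  80 → bin 1 (new)  [load 80/140]
  105 → bin 2 (new)  [load 105/140]
  45 → bin 1  [load 125/140]
  110 → bin 3 (new)  [load 110/140]
  25 → bin 2  [load 130/140]
  80 → bin 4 (new)  [load 80/140]
  15 → bin 1  [load 140/140]
  75 → bin 5 (new)  [load 75/140]
5 bins opened.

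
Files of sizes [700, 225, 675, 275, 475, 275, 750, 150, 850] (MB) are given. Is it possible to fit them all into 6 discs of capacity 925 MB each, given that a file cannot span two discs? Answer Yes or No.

A valid assignment using 6 discs:
  disc 1: 850 = 850
  disc 2: 750 + 150 = 900
  disc 3: 700 + 225 = 925
  disc 4: 675 = 675
  disc 5: 475 + 275 = 750
  disc 6: 275 = 275
Every load is within 925 MB, so 6 discs suffice.

Yes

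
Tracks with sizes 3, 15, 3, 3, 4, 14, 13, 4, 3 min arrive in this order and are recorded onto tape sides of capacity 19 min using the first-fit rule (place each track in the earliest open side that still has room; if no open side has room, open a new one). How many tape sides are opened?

4

  3 → side 1 (new)  [load 3/19]
  15 → side 1  [load 18/19]
  3 → side 2 (new)  [load 3/19]
  3 → side 2  [load 6/19]
  4 → side 2  [load 10/19]
  14 → side 3 (new)  [load 14/19]
  13 → side 4 (new)  [load 13/19]
  4 → side 2  [load 14/19]
  3 → side 2  [load 17/19]
4 tape sides opened.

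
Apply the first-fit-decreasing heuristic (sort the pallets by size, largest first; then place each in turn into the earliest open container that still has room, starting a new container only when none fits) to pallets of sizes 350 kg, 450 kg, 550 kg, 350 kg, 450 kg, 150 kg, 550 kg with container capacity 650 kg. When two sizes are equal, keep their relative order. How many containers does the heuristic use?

6

Sorted descending: 550, 550, 450, 450, 350, 350, 150.
  550 → container 1 (new)  [load 550/650]
  550 → container 2 (new)  [load 550/650]
  450 → container 3 (new)  [load 450/650]
  450 → container 4 (new)  [load 450/650]
  350 → container 5 (new)  [load 350/650]
  350 → container 6 (new)  [load 350/650]
  150 → container 3  [load 600/650]
6 containers opened.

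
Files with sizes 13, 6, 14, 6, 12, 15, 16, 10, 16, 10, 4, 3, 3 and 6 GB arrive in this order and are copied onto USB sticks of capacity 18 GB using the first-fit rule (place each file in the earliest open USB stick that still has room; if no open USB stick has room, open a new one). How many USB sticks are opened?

9

  13 → USB stick 1 (new)  [load 13/18]
  6 → USB stick 2 (new)  [load 6/18]
  14 → USB stick 3 (new)  [load 14/18]
  6 → USB stick 2  [load 12/18]
  12 → USB stick 4 (new)  [load 12/18]
  15 → USB stick 5 (new)  [load 15/18]
  16 → USB stick 6 (new)  [load 16/18]
  10 → USB stick 7 (new)  [load 10/18]
  16 → USB stick 8 (new)  [load 16/18]
  10 → USB stick 9 (new)  [load 10/18]
  4 → USB stick 1  [load 17/18]
  3 → USB stick 2  [load 15/18]
  3 → USB stick 2  [load 18/18]
  6 → USB stick 4  [load 18/18]
9 USB sticks opened.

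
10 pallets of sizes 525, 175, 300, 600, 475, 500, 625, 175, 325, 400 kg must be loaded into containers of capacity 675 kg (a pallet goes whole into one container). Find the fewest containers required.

7

Total = 625 + 600 + 525 + 500 + 475 + 400 + 325 + 300 + 175 + 175 = 4100 kg.
Lower bound: ⌈4100/675⌉ = 7 containers.
A packing using 7 containers:
  container 1: 625 = 625
  container 2: 600 = 600
  container 3: 525 = 525
  container 4: 500 + 175 = 675
  container 5: 475 + 175 = 650
  container 6: 400 = 400
  container 7: 325 + 300 = 625
This matches the lower bound, so 7 is optimal.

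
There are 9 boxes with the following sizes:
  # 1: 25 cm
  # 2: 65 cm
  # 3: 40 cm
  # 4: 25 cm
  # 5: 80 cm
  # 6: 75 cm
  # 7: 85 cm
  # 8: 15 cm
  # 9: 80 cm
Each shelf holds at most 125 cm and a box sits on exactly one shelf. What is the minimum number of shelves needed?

Total = 85 + 80 + 80 + 75 + 65 + 40 + 25 + 25 + 15 = 490 cm.
Lower bound: ⌈490/125⌉ = 4 shelves.
Also, 5 boxes each exceed 125/2 cm, and no two of those can share a shelf, so at least 5 shelves are needed.
A packing using 5 shelves:
  shelf 1: 85 + 40 = 125
  shelf 2: 80 + 25 + 15 = 120
  shelf 3: 80 + 25 = 105
  shelf 4: 75 = 75
  shelf 5: 65 = 65
This matches the lower bound, so 5 is optimal.

5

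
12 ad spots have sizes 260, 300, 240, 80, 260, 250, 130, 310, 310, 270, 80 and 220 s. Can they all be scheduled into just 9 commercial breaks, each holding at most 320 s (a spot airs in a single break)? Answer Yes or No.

Total = 2710 s; ⌈2710/320⌉ = 9.
The bound of 9 does not rule out 9, but exhaustive search shows no assignment into 9 commercial breaks of capacity 320 s exists — the minimum is 10.

No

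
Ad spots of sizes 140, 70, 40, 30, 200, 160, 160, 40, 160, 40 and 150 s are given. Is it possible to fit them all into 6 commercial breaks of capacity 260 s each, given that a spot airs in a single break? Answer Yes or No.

Yes

A valid assignment using 6 commercial breaks:
  break 1: 200 + 40 = 240
  break 2: 160 + 70 + 30 = 260
  break 3: 160 + 40 + 40 = 240
  break 4: 160 = 160
  break 5: 150 = 150
  break 6: 140 = 140
Every load is within 260 s, so 6 commercial breaks suffice.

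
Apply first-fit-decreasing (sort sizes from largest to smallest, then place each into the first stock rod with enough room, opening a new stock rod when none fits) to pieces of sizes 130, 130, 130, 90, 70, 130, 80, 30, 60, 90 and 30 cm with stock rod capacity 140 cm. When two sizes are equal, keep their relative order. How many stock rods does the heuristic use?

8

Sorted descending: 130, 130, 130, 130, 90, 90, 80, 70, 60, 30, 30.
  130 → stock rod 1 (new)  [load 130/140]
  130 → stock rod 2 (new)  [load 130/140]
  130 → stock rod 3 (new)  [load 130/140]
  130 → stock rod 4 (new)  [load 130/140]
  90 → stock rod 5 (new)  [load 90/140]
  90 → stock rod 6 (new)  [load 90/140]
  80 → stock rod 7 (new)  [load 80/140]
  70 → stock rod 8 (new)  [load 70/140]
  60 → stock rod 7  [load 140/140]
  30 → stock rod 5  [load 120/140]
  30 → stock rod 6  [load 120/140]
8 stock rods opened.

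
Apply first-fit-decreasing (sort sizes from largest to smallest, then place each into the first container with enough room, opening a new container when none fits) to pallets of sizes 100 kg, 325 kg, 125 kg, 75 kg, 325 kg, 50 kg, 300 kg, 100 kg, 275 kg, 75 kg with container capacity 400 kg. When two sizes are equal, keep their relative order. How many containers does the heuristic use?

Sorted descending: 325, 325, 300, 275, 125, 100, 100, 75, 75, 50.
  325 → container 1 (new)  [load 325/400]
  325 → container 2 (new)  [load 325/400]
  300 → container 3 (new)  [load 300/400]
  275 → container 4 (new)  [load 275/400]
  125 → container 4  [load 400/400]
  100 → container 3  [load 400/400]
  100 → container 5 (new)  [load 100/400]
  75 → container 1  [load 400/400]
  75 → container 2  [load 400/400]
  50 → container 5  [load 150/400]
5 containers opened.

5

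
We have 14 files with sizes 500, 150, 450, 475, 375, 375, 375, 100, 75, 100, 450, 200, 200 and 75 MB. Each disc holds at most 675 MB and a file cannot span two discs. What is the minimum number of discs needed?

Total = 500 + 475 + 450 + 450 + 375 + 375 + 375 + 200 + 200 + 150 + 100 + 100 + 75 + 75 = 3900 MB.
Lower bound: ⌈3900/675⌉ = 6 discs.
Also, 7 files each exceed 675/2 MB, and no two of those can share a disc, so at least 7 discs are needed.
A packing using 7 discs:
  disc 1: 500 + 150 = 650
  disc 2: 475 + 200 = 675
  disc 3: 450 + 200 = 650
  disc 4: 450 + 100 + 100 = 650
  disc 5: 375 + 75 + 75 = 525
  disc 6: 375 = 375
  disc 7: 375 = 375
This matches the lower bound, so 7 is optimal.

7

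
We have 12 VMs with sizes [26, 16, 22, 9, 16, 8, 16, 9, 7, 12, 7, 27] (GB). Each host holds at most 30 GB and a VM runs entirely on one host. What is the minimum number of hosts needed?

7

Total = 27 + 26 + 22 + 16 + 16 + 16 + 12 + 9 + 9 + 8 + 7 + 7 = 175 GB.
Lower bound: ⌈175/30⌉ = 6 hosts.
A packing using 7 hosts:
  host 1: 27 = 27
  host 2: 26 = 26
  host 3: 22 + 8 = 30
  host 4: 16 + 12 = 28
  host 5: 16 + 9 = 25
  host 6: 16 + 9 = 25
  host 7: 7 + 7 = 14
No arrangement into 6 hosts stays within capacity, so 7 is optimal.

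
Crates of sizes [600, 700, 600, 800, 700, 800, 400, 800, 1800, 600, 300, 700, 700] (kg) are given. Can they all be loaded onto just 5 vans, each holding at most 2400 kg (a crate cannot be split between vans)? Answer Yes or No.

Yes

A valid assignment using 4 vans:
  van 1: 1800 + 600 = 2400
  van 2: 800 + 800 + 800 = 2400
  van 3: 700 + 700 + 700 + 300 = 2400
  van 4: 700 + 600 + 600 + 400 = 2300
That uses only 4 ≤ 5, so 5 vans are enough.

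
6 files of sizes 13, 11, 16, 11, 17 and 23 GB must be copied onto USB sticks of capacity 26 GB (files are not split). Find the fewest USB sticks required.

Total = 23 + 17 + 16 + 13 + 11 + 11 = 91 GB.
Lower bound: ⌈91/26⌉ = 4 USB sticks.
A packing using 5 USB sticks:
  USB stick 1: 23 = 23
  USB stick 2: 17 = 17
  USB stick 3: 16 = 16
  USB stick 4: 13 + 11 = 24
  USB stick 5: 11 = 11
No arrangement into 4 USB sticks stays within capacity, so 5 is optimal.

5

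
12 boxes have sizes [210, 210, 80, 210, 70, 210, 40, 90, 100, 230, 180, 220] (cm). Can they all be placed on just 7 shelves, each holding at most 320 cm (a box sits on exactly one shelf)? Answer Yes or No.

A valid assignment using 7 shelves:
  shelf 1: 230 + 90 = 320
  shelf 2: 220 + 100 = 320
  shelf 3: 210 + 80 = 290
  shelf 4: 210 + 70 + 40 = 320
  shelf 5: 210 = 210
  shelf 6: 210 = 210
  shelf 7: 180 = 180
Every load is within 320 cm, so 7 shelves suffice.

Yes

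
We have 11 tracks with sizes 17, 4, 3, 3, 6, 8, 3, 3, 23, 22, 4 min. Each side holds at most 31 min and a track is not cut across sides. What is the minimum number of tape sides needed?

Total = 23 + 22 + 17 + 8 + 6 + 4 + 4 + 3 + 3 + 3 + 3 = 96 min.
Lower bound: ⌈96/31⌉ = 4 tape sides.
A packing using 4 tape sides:
  side 1: 23 + 8 = 31
  side 2: 22 + 6 + 3 = 31
  side 3: 17 + 4 + 4 + 3 + 3 = 31
  side 4: 3 = 3
This matches the lower bound, so 4 is optimal.

4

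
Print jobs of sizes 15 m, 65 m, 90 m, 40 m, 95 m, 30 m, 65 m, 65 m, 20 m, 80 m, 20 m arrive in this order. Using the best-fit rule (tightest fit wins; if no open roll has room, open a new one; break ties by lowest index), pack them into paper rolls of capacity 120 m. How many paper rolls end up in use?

6

  15 → roll 1 (new)  [load 15/120]
  65 → roll 1  [load 80/120]
  90 → roll 2 (new)  [load 90/120]
  40 → roll 1  [load 120/120]
  95 → roll 3 (new)  [load 95/120]
  30 → roll 2  [load 120/120]
  65 → roll 4 (new)  [load 65/120]
  65 → roll 5 (new)  [load 65/120]
  20 → roll 3  [load 115/120]
  80 → roll 6 (new)  [load 80/120]
  20 → roll 6  [load 100/120]
6 paper rolls opened.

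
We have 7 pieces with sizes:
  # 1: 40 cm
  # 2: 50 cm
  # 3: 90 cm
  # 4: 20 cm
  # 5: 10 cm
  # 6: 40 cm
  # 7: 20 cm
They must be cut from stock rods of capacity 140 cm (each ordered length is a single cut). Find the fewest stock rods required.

Total = 90 + 50 + 40 + 40 + 20 + 20 + 10 = 270 cm.
Lower bound: ⌈270/140⌉ = 2 stock rods.
A packing using 2 stock rods:
  stock rod 1: 90 + 50 = 140
  stock rod 2: 40 + 40 + 20 + 20 + 10 = 130
This matches the lower bound, so 2 is optimal.

2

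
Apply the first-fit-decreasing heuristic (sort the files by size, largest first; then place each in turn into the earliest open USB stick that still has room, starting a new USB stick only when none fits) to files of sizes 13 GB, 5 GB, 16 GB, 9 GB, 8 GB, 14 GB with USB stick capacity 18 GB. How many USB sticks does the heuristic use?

4

Sorted descending: 16, 14, 13, 9, 8, 5.
  16 → USB stick 1 (new)  [load 16/18]
  14 → USB stick 2 (new)  [load 14/18]
  13 → USB stick 3 (new)  [load 13/18]
  9 → USB stick 4 (new)  [load 9/18]
  8 → USB stick 4  [load 17/18]
  5 → USB stick 3  [load 18/18]
4 USB sticks opened.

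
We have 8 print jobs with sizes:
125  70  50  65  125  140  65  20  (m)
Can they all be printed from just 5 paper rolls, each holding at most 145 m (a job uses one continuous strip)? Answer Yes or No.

Yes

A valid assignment using 5 paper rolls:
  roll 1: 140 = 140
  roll 2: 125 + 20 = 145
  roll 3: 125 = 125
  roll 4: 70 + 65 = 135
  roll 5: 65 + 50 = 115
Every load is within 145 m, so 5 paper rolls suffice.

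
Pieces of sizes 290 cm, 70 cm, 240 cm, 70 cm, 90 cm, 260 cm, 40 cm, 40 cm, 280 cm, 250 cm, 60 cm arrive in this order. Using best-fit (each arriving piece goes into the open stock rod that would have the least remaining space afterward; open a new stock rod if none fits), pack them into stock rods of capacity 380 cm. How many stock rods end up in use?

  290 → stock rod 1 (new)  [load 290/380]
  70 → stock rod 1  [load 360/380]
  240 → stock rod 2 (new)  [load 240/380]
  70 → stock rod 2  [load 310/380]
  90 → stock rod 3 (new)  [load 90/380]
  260 → stock rod 3  [load 350/380]
  40 → stock rod 2  [load 350/380]
  40 → stock rod 4 (new)  [load 40/380]
  280 → stock rod 4  [load 320/380]
  250 → stock rod 5 (new)  [load 250/380]
  60 → stock rod 4  [load 380/380]
5 stock rods opened.

5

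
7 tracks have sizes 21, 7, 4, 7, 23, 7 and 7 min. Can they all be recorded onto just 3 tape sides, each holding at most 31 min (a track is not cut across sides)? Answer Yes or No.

Yes

A valid assignment using 3 tape sides:
  side 1: 23 + 7 = 30
  side 2: 21 + 7 = 28
  side 3: 7 + 7 + 4 = 18
Every load is within 31 min, so 3 tape sides suffice.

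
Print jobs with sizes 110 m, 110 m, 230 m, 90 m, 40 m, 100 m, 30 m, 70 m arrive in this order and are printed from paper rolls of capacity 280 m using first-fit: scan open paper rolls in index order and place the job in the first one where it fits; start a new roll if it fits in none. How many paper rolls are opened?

3

  110 → roll 1 (new)  [load 110/280]
  110 → roll 1  [load 220/280]
  230 → roll 2 (new)  [load 230/280]
  90 → roll 3 (new)  [load 90/280]
  40 → roll 1  [load 260/280]
  100 → roll 3  [load 190/280]
  30 → roll 2  [load 260/280]
  70 → roll 3  [load 260/280]
3 paper rolls opened.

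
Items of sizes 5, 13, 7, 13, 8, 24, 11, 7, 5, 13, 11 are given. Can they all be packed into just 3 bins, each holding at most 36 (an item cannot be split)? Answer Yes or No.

No

Total = 117; ⌈117/36⌉ = 4.
At least 4 bins are required, but only 3 are allowed.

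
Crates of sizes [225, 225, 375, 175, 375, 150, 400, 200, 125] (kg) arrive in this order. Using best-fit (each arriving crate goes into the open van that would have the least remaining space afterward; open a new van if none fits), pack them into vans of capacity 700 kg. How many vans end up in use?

  225 → van 1 (new)  [load 225/700]
  225 → van 1  [load 450/700]
  375 → van 2 (new)  [load 375/700]
  175 → van 1  [load 625/700]
  375 → van 3 (new)  [load 375/700]
  150 → van 2  [load 525/700]
  400 → van 4 (new)  [load 400/700]
  200 → van 4  [load 600/700]
  125 → van 2  [load 650/700]
4 vans opened.

4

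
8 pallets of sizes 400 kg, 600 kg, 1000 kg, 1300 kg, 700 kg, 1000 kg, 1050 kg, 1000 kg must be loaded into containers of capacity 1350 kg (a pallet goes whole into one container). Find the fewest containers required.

Total = 1300 + 1050 + 1000 + 1000 + 1000 + 700 + 600 + 400 = 7050 kg.
Lower bound: ⌈7050/1350⌉ = 6 containers.
A packing using 7 containers:
  container 1: 1300 = 1300
  container 2: 1050 = 1050
  container 3: 1000 = 1000
  container 4: 1000 = 1000
  container 5: 1000 = 1000
  container 6: 700 + 600 = 1300
  container 7: 400 = 400
No arrangement into 6 containers stays within capacity, so 7 is optimal.

7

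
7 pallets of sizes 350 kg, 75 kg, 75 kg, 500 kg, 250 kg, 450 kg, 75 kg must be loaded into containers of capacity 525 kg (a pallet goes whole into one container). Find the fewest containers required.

4

Total = 500 + 450 + 350 + 250 + 75 + 75 + 75 = 1775 kg.
Lower bound: ⌈1775/525⌉ = 4 containers.
A packing using 4 containers:
  container 1: 500 = 500
  container 2: 450 + 75 = 525
  container 3: 350 + 75 + 75 = 500
  container 4: 250 = 250
This matches the lower bound, so 4 is optimal.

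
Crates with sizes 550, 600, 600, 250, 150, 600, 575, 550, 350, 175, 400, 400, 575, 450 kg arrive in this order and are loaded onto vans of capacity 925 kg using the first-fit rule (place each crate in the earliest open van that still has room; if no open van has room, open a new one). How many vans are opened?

9

  550 → van 1 (new)  [load 550/925]
  600 → van 2 (new)  [load 600/925]
  600 → van 3 (new)  [load 600/925]
  250 → van 1  [load 800/925]
  150 → van 2  [load 750/925]
  600 → van 4 (new)  [load 600/925]
  575 → van 5 (new)  [load 575/925]
  550 → van 6 (new)  [load 550/925]
  350 → van 5  [load 925/925]
  175 → van 2  [load 925/925]
  400 → van 7 (new)  [load 400/925]
  400 → van 7  [load 800/925]
  575 → van 8 (new)  [load 575/925]
  450 → van 9 (new)  [load 450/925]
9 vans opened.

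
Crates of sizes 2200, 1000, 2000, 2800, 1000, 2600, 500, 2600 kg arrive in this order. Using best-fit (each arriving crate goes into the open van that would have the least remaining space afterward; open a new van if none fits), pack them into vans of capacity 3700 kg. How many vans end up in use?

5

  2200 → van 1 (new)  [load 2200/3700]
  1000 → van 1  [load 3200/3700]
  2000 → van 2 (new)  [load 2000/3700]
  2800 → van 3 (new)  [load 2800/3700]
  1000 → van 2  [load 3000/3700]
  2600 → van 4 (new)  [load 2600/3700]
  500 → van 1  [load 3700/3700]
  2600 → van 5 (new)  [load 2600/3700]
5 vans opened.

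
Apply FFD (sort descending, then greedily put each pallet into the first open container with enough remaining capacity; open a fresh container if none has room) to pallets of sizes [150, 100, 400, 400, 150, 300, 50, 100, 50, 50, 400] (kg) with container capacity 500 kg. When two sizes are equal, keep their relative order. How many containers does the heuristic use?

Sorted descending: 400, 400, 400, 300, 150, 150, 100, 100, 50, 50, 50.
  400 → container 1 (new)  [load 400/500]
  400 → container 2 (new)  [load 400/500]
  400 → container 3 (new)  [load 400/500]
  300 → container 4 (new)  [load 300/500]
  150 → container 4  [load 450/500]
  150 → container 5 (new)  [load 150/500]
  100 → container 1  [load 500/500]
  100 → container 2  [load 500/500]
  50 → container 3  [load 450/500]
  50 → container 3  [load 500/500]
  50 → container 4  [load 500/500]
5 containers opened.

5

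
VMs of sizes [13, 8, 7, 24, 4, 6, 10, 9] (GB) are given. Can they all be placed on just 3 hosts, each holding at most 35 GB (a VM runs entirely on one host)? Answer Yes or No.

Yes

A valid assignment using 3 hosts:
  host 1: 24 + 10 = 34
  host 2: 13 + 9 + 8 + 4 = 34
  host 3: 7 + 6 = 13
Every load is within 35 GB, so 3 hosts suffice.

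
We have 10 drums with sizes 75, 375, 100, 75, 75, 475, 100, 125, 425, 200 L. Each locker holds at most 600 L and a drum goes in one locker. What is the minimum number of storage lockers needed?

4

Total = 475 + 425 + 375 + 200 + 125 + 100 + 100 + 75 + 75 + 75 = 2025 L.
Lower bound: ⌈2025/600⌉ = 4 storage lockers.
A packing using 4 storage lockers:
  locker 1: 475 + 125 = 600
  locker 2: 425 + 100 + 75 = 600
  locker 3: 375 + 200 = 575
  locker 4: 100 + 75 + 75 = 250
This matches the lower bound, so 4 is optimal.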